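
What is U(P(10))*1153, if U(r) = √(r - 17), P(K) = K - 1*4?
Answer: 1153*I*√11 ≈ 3824.1*I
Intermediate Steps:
P(K) = -4 + K (P(K) = K - 4 = -4 + K)
U(r) = √(-17 + r)
U(P(10))*1153 = √(-17 + (-4 + 10))*1153 = √(-17 + 6)*1153 = √(-11)*1153 = (I*√11)*1153 = 1153*I*√11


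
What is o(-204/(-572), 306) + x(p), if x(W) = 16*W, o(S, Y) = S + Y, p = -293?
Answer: -626575/143 ≈ -4381.6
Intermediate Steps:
o(-204/(-572), 306) + x(p) = (-204/(-572) + 306) + 16*(-293) = (-204*(-1/572) + 306) - 4688 = (51/143 + 306) - 4688 = 43809/143 - 4688 = -626575/143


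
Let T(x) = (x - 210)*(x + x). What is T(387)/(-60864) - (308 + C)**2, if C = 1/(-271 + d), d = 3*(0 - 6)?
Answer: -80372394214417/847237024 ≈ -94864.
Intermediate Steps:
d = -18 (d = 3*(-6) = -18)
T(x) = 2*x*(-210 + x) (T(x) = (-210 + x)*(2*x) = 2*x*(-210 + x))
C = -1/289 (C = 1/(-271 - 18) = 1/(-289) = -1/289 ≈ -0.0034602)
T(387)/(-60864) - (308 + C)**2 = (2*387*(-210 + 387))/(-60864) - (308 - 1/289)**2 = (2*387*177)*(-1/60864) - (89011/289)**2 = 136998*(-1/60864) - 1*7922958121/83521 = -22833/10144 - 7922958121/83521 = -80372394214417/847237024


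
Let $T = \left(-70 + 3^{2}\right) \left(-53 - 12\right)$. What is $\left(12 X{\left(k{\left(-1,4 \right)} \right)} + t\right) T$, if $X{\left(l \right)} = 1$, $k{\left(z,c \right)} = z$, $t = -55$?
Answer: $-170495$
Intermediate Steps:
$T = 3965$ ($T = \left(-70 + 9\right) \left(-53 - 12\right) = \left(-61\right) \left(-65\right) = 3965$)
$\left(12 X{\left(k{\left(-1,4 \right)} \right)} + t\right) T = \left(12 \cdot 1 - 55\right) 3965 = \left(12 - 55\right) 3965 = \left(-43\right) 3965 = -170495$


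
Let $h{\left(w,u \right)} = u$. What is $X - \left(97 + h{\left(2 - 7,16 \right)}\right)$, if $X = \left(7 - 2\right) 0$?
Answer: $-113$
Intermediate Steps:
$X = 0$ ($X = 5 \cdot 0 = 0$)
$X - \left(97 + h{\left(2 - 7,16 \right)}\right) = 0 - 113 = -113$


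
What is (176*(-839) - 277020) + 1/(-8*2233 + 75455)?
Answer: -24457976243/57591 ≈ -4.2468e+5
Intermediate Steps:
(176*(-839) - 277020) + 1/(-8*2233 + 75455) = (-147664 - 277020) + 1/(-17864 + 75455) = -424684 + 1/57591 = -24457976243/57591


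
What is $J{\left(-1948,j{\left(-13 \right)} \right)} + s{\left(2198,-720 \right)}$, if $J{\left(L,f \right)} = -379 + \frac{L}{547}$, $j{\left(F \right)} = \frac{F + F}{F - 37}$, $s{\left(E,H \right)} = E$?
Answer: $\frac{993045}{547} \approx 1815.4$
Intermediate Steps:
$j{\left(F \right)} = \frac{2 F}{-37 + F}$
$J{\left(L,f \right)} = -379 + \frac{L}{547}$ ($J{\left(L,f \right)} = -379 + L \frac{1}{547} = -379 + \frac{L}{547}$)
$J{\left(-1948,j{\left(-13 \right)} \right)} + s{\left(2198,-720 \right)} = \left(-379 + \frac{1}{547} \left(-1948\right)\right) + 2198 = \left(-379 - \frac{1948}{547}\right) + 2198 = - \frac{209261}{547} + 2198 = \frac{993045}{547}$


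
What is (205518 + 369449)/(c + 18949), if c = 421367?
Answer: 574967/440316 ≈ 1.3058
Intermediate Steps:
(205518 + 369449)/(c + 18949) = (205518 + 369449)/(421367 + 18949) = 574967/440316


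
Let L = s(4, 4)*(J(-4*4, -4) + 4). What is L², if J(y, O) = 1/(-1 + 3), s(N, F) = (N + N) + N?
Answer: 2916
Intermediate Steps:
s(N, F) = 3*N (s(N, F) = 2*N + N = 3*N)
J(y, O) = ½ (J(y, O) = 1/2 = ½)
L = 54 (L = (3*4)*(½ + 4) = 12*(9/2) = 54)
L² = 54² = 2916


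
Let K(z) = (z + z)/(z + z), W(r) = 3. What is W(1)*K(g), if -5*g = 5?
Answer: 3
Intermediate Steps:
g = -1 (g = -1/5*5 = -1)
K(z) = 1 (K(z) = (2*z)/((2*z)) = (2*z)*(1/(2*z)) = 1)
W(1)*K(g) = 3*1 = 3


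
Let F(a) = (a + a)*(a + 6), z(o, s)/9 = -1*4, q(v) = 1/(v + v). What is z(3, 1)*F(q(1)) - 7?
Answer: -241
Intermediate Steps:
q(v) = 1/(2*v)
z(o, s) = -36 (z(o, s) = 9*(-1*4) = 9*(-4) = -36)
F(a) = 2*a*(6 + a) (F(a) = (2*a)*(6 + a) = 2*a*(6 + a))
z(3, 1)*F(q(1)) - 7 = -72*(½)/1*(6 + (½)/1) - 7 = -72*(½)*1*(6 + (½)*1) - 7 = -72*(6 + ½)/2 - 7 = -72*13/(2*2) - 7 = -36*13/2 - 7 = -234 - 7 = -241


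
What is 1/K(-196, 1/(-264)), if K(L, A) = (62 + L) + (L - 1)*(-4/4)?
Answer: 1/63 ≈ 0.015873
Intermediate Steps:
K(L, A) = 63 (K(L, A) = (62 + L) + (-1 + L)*(-4*¼) = (62 + L) + (-1 + L)*(-1) = (62 + L) + (1 - L) = 63)
1/K(-196, 1/(-264)) = 1/63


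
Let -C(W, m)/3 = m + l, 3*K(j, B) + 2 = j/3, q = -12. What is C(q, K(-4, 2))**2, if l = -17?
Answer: 26569/9 ≈ 2952.1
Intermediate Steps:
K(j, B) = -2/3 + j/9 (K(j, B) = -2/3 + (j/3)/3 = -2/3 + j/9)
C(W, m) = 51 - 3*m (C(W, m) = -3*(m - 17) = -3*(-17 + m) = 51 - 3*m)
C(q, K(-4, 2))**2 = (51 - 3*(-2/3 + (1/9)*(-4)))**2 = (51 - 3*(-2/3 - 4/9))**2 = (51 - 3*(-10/9))**2 = (51 + 10/3)**2 = (163/3)**2 = 26569/9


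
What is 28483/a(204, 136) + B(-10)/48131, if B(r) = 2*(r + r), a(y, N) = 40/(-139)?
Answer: -190557224547/1925240 ≈ -98978.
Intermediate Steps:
a(y, N) = -40/139 (a(y, N) = 40*(-1/139) = -40/139)
B(r) = 4*r (B(r) = 2*(2*r) = 4*r)
28483/a(204, 136) + B(-10)/48131 = 28483/(-40/139) + (4*(-10))/48131 = 28483*(-139/40) - 40*1/48131 = -3959137/40 - 40/48131 = -190557224547/1925240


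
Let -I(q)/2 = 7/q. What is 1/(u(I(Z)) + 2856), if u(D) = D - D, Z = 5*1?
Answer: 1/2856 ≈ 0.00035014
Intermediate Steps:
Z = 5
I(q) = -14/q
u(D) = 0
1/(u(I(Z)) + 2856) = 1/(0 + 2856) = 1/2856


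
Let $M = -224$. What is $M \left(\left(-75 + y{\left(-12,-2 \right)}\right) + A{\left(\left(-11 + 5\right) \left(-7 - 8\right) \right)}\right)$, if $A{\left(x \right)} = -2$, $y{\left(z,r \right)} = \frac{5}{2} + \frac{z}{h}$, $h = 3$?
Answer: $17584$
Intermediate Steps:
$y{\left(z,r \right)} = \frac{5}{2} + \frac{z}{3}$
$M \left(\left(-75 + y{\left(-12,-2 \right)}\right) + A{\left(\left(-11 + 5\right) \left(-7 - 8\right) \right)}\right) = - 224 \left(\left(-75 + \left(\frac{5}{2} + \frac{1}{3} \left(-12\right)\right)\right) - 2\right) = - 224 \left(\left(-75 + \left(\frac{5}{2} - 4\right)\right) - 2\right) = - 224 \left(\left(-75 - \frac{3}{2}\right) - 2\right) = - 224 \left(- \frac{153}{2} - 2\right) = \left(-224\right) \left(- \frac{157}{2}\right) = 17584$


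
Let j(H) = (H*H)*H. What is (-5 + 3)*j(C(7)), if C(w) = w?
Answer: -686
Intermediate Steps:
j(H) = H**3 (j(H) = H**2*H = H**3)
(-5 + 3)*j(C(7)) = (-5 + 3)*7**3 = -2*343 = -686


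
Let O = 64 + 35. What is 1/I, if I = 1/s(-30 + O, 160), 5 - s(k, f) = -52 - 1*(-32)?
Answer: 25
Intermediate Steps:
O = 99
s(k, f) = 25 (s(k, f) = 5 - (-52 - 1*(-32)) = 5 - (-52 + 32) = 5 - 1*(-20) = 5 + 20 = 25)
I = 1/25 ≈ 0.040000
1/I = 1/(1/25) = 25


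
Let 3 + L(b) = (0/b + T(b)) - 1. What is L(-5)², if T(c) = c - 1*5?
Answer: 196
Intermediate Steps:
T(c) = -5 + c (T(c) = c - 5 = -5 + c)
L(b) = -9 + b (L(b) = -3 + ((0/b + (-5 + b)) - 1) = -3 + ((0 + (-5 + b)) - 1) = -3 + ((-5 + b) - 1) = -3 + (-6 + b) = -9 + b)
L(-5)² = (-9 - 5)² = (-14)² = 196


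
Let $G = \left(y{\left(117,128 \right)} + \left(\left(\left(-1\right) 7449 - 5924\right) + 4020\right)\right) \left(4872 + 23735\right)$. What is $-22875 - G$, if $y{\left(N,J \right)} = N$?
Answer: $264191377$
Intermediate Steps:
$G = -264214252$ ($G = \left(117 + \left(\left(\left(-1\right) 7449 - 5924\right) + 4020\right)\right) \left(4872 + 23735\right) = \left(117 + \left(\left(-7449 - 5924\right) + 4020\right)\right) 28607 = \left(117 + \left(-13373 + 4020\right)\right) 28607 = \left(117 - 9353\right) 28607 = \left(-9236\right) 28607 = -264214252$)
$-22875 - G = -22875 - -264214252 = -22875 + 264214252 = 264191377$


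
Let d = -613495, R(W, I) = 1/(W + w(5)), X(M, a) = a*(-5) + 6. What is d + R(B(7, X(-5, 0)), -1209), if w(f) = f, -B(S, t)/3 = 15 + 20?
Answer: -61349501/100 ≈ -6.1350e+5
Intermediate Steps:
X(M, a) = 6 - 5*a (X(M, a) = -5*a + 6 = 6 - 5*a)
B(S, t) = -105 (B(S, t) = -3*(15 + 20) = -3*35 = -105)
R(W, I) = 1/(5 + W) (R(W, I) = 1/(W + 5) = 1/(5 + W))
d + R(B(7, X(-5, 0)), -1209) = -613495 + 1/(5 - 105) = -613495 + 1/(-100) = -613495 - 1/100 = -61349501/100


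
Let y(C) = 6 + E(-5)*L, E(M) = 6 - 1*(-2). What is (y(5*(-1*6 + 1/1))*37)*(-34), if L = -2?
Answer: 12580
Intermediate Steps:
E(M) = 8 (E(M) = 6 + 2 = 8)
y(C) = -10 (y(C) = 6 + 8*(-2) = 6 - 16 = -10)
(y(5*(-1*6 + 1/1))*37)*(-34) = -10*37*(-34) = -370*(-34) = 12580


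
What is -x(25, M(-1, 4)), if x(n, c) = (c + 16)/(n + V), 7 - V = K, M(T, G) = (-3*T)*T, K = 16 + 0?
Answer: -13/16 ≈ -0.81250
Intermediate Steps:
K = 16
M(T, G) = -3*T²
V = -9 (V = 7 - 1*16 = 7 - 16 = -9)
x(n, c) = (16 + c)/(-9 + n) (x(n, c) = (c + 16)/(n - 9) = (16 + c)/(-9 + n))
-x(25, M(-1, 4)) = -(16 - 3*(-1)²)/(-9 + 25) = -(16 - 3*1)/16 = -(16 - 3)/16 = -13/16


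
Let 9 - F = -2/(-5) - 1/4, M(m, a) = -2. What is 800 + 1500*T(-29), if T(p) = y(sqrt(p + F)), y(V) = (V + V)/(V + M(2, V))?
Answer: 531800/161 - 4000*I*sqrt(2015)/161 ≈ 3303.1 - 1115.2*I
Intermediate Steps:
F = 177/20 (F = 9 - (-2/(-5) - 1/4) = 9 - (-2*(-1/5) - 1*1/4) = 9 - (2/5 - 1/4) = 9 - 1*3/20 = 9 - 3/20 = 177/20 ≈ 8.8500)
y(V) = 2*V/(-2 + V) (y(V) = (V + V)/(V - 2) = (2*V)/(-2 + V) = 2*V/(-2 + V))
T(p) = 2*sqrt(177/20 + p)/(-2 + sqrt(177/20 + p)) (T(p) = 2*sqrt(p + 177/20)/(-2 + sqrt(p + 177/20)) = 2*sqrt(177/20 + p)/(-2 + sqrt(177/20 + p)))
800 + 1500*T(-29) = 800 + 1500*(2*sqrt(885 + 100*(-29))/(-20 + sqrt(5)*sqrt(177 + 20*(-29)))) = 800 + 1500*(2*sqrt(885 - 2900)/(-20 + sqrt(5)*sqrt(177 - 580))) = 800 + 1500*(2*sqrt(-2015)/(-20 + sqrt(5)*sqrt(-403))) = 800 + 1500*(2*(I*sqrt(2015))/(-20 + sqrt(5)*(I*sqrt(403)))) = 800 + 1500*(2*(I*sqrt(2015))/(-20 + I*sqrt(2015))) = 800 + 1500*(2*I*sqrt(2015)/(-20 + I*sqrt(2015))) = 800 + 3000*I*sqrt(2015)/(-20 + I*sqrt(2015))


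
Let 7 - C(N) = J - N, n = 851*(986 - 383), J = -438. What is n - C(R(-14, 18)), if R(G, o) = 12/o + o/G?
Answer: 10766881/21 ≈ 5.1271e+5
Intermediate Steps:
n = 513153 (n = 851*603 = 513153)
C(N) = 445 + N (C(N) = 7 - (-438 - N) = 7 + (438 + N) = 445 + N)
n - C(R(-14, 18)) = 513153 - (445 + (12/18 + 18/(-14))) = 513153 - (445 + (12*(1/18) + 18*(-1/14))) = 513153 - (445 + (⅔ - 9/7)) = 513153 - (445 - 13/21) = 513153 - 1*9332/21 = 513153 - 9332/21 = 10766881/21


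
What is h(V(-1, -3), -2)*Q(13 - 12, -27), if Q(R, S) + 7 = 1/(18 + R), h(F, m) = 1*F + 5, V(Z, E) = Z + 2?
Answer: -792/19 ≈ -41.684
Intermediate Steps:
V(Z, E) = 2 + Z
h(F, m) = 5 + F (h(F, m) = F + 5 = 5 + F)
Q(R, S) = -7 + 1/(18 + R)
h(V(-1, -3), -2)*Q(13 - 12, -27) = (5 + (2 - 1))*((-125 - 7*(13 - 12))/(18 + (13 - 12))) = (5 + 1)*((-125 - 7*1)/(18 + 1)) = 6*((-125 - 7)/19) = 6*((1/19)*(-132)) = 6*(-132/19) = -792/19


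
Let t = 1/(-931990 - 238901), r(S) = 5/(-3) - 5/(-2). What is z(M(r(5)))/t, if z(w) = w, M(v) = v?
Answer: -1951485/2 ≈ -9.7574e+5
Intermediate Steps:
r(S) = 5/6 (r(S) = 5*(-1/3) - 5*(-1/2) = -5/3 + 5/2 = 5/6)
t = -1/1170891 (t = 1/(-1170891) = -1/1170891 ≈ -8.5405e-7)
z(M(r(5)))/t = 5/(6*(-1/1170891)) = (5/6)*(-1170891) = -1951485/2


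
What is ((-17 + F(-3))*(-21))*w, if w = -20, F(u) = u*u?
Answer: -3360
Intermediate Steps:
F(u) = u²
((-17 + F(-3))*(-21))*w = ((-17 + (-3)²)*(-21))*(-20) = ((-17 + 9)*(-21))*(-20) = -8*(-21)*(-20) = 168*(-20) = -3360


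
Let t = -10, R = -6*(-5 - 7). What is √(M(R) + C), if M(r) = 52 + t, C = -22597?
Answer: I*√22555 ≈ 150.18*I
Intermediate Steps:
R = 72 (R = -6*(-12) = 72)
M(r) = 42 (M(r) = 52 - 10 = 42)
√(M(R) + C) = √(42 - 22597) = √(-22555) = I*√22555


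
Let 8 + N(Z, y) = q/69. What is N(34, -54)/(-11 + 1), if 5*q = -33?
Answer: 931/1150 ≈ 0.80957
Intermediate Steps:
q = -33/5 (q = (⅕)*(-33) = -33/5 ≈ -6.6000)
N(Z, y) = -931/115 (N(Z, y) = -8 - 33/5/69 = -8 - 33/5*1/69 = -8 - 11/115 = -931/115)
N(34, -54)/(-11 + 1) = -931/115/(-11 + 1) = -931/115/(-10) = -⅒*(-931/115) = 931/1150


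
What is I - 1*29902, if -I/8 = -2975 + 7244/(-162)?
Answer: -465286/81 ≈ -5744.3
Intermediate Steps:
I = 1956776/81 (I = -8*(-2975 + 7244/(-162)) = -8*(-2975 + 7244*(-1/162)) = -8*(-2975 - 3622/81) = -8*(-244597/81) = 1956776/81 ≈ 24158.)
I - 1*29902 = 1956776/81 - 1*29902 = 1956776/81 - 29902 = -465286/81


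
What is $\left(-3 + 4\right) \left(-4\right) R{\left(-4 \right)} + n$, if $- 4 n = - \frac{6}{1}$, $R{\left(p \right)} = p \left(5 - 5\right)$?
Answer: $\frac{3}{2} \approx 1.5$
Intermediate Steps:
$R{\left(p \right)} = 0$ ($R{\left(p \right)} = p \left(5 - 5\right) = p 0 = 0$)
$n = \frac{3}{2}$ ($n = - \frac{\left(-6\right) 1^{-1}}{4} = - \frac{\left(-6\right) 1}{4} = \left(- \frac{1}{4}\right) \left(-6\right) = \frac{3}{2} \approx 1.5$)
$\left(-3 + 4\right) \left(-4\right) R{\left(-4 \right)} + n = \left(-3 + 4\right) \left(-4\right) 0 + \frac{3}{2} = 1 \left(-4\right) 0 + \frac{3}{2} = \left(-4\right) 0 + \frac{3}{2} = 0 + \frac{3}{2} = \frac{3}{2}$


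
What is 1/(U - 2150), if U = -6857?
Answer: -1/9007 ≈ -0.00011102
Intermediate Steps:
1/(U - 2150) = 1/(-6857 - 2150) = 1/(-9007) = -1/9007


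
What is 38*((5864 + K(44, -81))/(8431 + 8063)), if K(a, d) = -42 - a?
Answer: 36594/2749 ≈ 13.312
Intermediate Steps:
38*((5864 + K(44, -81))/(8431 + 8063)) = 38*((5864 + (-42 - 1*44))/(8431 + 8063)) = 38*((5864 + (-42 - 44))/16494) = 38*((5864 - 86)*(1/16494)) = 38*(5778*(1/16494)) = 38*(963/2749) = 36594/2749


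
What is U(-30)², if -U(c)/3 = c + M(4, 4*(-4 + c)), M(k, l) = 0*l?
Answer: 8100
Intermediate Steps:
M(k, l) = 0
U(c) = -3*c (U(c) = -3*(c + 0) = -3*c)
U(-30)² = (-3*(-30))² = 90² = 8100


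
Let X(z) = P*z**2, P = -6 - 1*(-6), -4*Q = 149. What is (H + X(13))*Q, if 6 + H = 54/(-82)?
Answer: 40677/164 ≈ 248.03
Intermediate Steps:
Q = -149/4 (Q = -1/4*149 = -149/4 ≈ -37.250)
P = 0 (P = -6 + 6 = 0)
H = -273/41 (H = -6 + 54/(-82) = -6 + 54*(-1/82) = -6 - 27/41 = -273/41 ≈ -6.6585)
X(z) = 0 (X(z) = 0*z**2 = 0)
(H + X(13))*Q = (-273/41 + 0)*(-149/4) = -273/41*(-149/4) = 40677/164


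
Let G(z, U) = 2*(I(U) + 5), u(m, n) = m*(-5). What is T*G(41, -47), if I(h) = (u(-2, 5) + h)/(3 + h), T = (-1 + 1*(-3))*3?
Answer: -1542/11 ≈ -140.18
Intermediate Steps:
T = -12 (T = (-1 - 3)*3 = -4*3 = -12)
u(m, n) = -5*m
I(h) = (10 + h)/(3 + h) (I(h) = (-5*(-2) + h)/(3 + h) = (10 + h)/(3 + h))
G(z, U) = 10 + 2*(10 + U)/(3 + U) (G(z, U) = 2*((10 + U)/(3 + U) + 5) = 2*(5 + (10 + U)/(3 + U)) = 10 + 2*(10 + U)/(3 + U))
T*G(41, -47) = -24*(25 + 6*(-47))/(3 - 47) = -24*(25 - 282)/(-44) = -24*(-1)*(-257)/44 = -12*257/22 = -1542/11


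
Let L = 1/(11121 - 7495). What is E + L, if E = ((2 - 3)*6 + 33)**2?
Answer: 2643355/3626 ≈ 729.00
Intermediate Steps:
L = 1/3626 ≈ 0.00027579
E = 729 (E = (-1*6 + 33)**2 = (-6 + 33)**2 = 27**2 = 729)
E + L = 729 + 1/3626 = 2643355/3626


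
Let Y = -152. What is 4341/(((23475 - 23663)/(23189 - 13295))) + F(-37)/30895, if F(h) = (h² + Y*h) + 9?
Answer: -663467211477/2904130 ≈ -2.2846e+5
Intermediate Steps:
F(h) = 9 + h² - 152*h (F(h) = (h² - 152*h) + 9 = 9 + h² - 152*h)
4341/(((23475 - 23663)/(23189 - 13295))) + F(-37)/30895 = 4341/(((23475 - 23663)/(23189 - 13295))) + (9 + (-37)² - 152*(-37))/30895 = 4341/((-188/9894)) + (9 + 1369 + 5624)*(1/30895) = 4341/((-188*1/9894)) + 7002*(1/30895) = 4341/(-94/4947) + 7002/30895 = 4341*(-4947/94) + 7002/30895 = -21474927/94 + 7002/30895 = -663467211477/2904130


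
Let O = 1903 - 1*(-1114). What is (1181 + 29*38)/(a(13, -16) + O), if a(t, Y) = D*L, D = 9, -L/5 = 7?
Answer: 2283/2702 ≈ 0.84493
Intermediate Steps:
L = -35 (L = -5*7 = -35)
a(t, Y) = -315 (a(t, Y) = 9*(-35) = -315)
O = 3017 (O = 1903 + 1114 = 3017)
(1181 + 29*38)/(a(13, -16) + O) = (1181 + 29*38)/(-315 + 3017) = (1181 + 1102)/2702 = 2283*(1/2702) = 2283/2702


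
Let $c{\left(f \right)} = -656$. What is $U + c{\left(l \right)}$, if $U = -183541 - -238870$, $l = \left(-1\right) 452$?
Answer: $54673$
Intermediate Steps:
$l = -452$
$U = 55329$ ($U = -183541 + 238870 = 55329$)
$U + c{\left(l \right)} = 55329 - 656 = 54673$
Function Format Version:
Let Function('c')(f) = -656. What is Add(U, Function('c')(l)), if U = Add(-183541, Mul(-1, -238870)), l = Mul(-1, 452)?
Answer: 54673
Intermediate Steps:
l = -452
U = 55329 (U = Add(-183541, 238870) = 55329)
Add(U, Function('c')(l)) = Add(55329, -656) = 54673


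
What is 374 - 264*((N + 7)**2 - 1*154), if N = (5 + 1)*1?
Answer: -3586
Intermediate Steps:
N = 6 (N = 6*1 = 6)
374 - 264*((N + 7)**2 - 1*154) = 374 - 264*((6 + 7)**2 - 1*154) = 374 - 264*(13**2 - 154) = 374 - 264*(169 - 154) = 374 - 264*15 = 374 - 3960 = -3586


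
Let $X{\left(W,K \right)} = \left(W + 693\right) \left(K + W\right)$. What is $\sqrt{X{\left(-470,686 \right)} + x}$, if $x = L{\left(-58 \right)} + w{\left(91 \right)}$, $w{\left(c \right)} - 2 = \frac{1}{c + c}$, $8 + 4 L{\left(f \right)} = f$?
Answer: $\frac{\sqrt{398759179}}{91} \approx 219.44$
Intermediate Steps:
$L{\left(f \right)} = -2 + \frac{f}{4}$
$w{\left(c \right)} = 2 + \frac{1}{2 c}$ ($w{\left(c \right)} = 2 + \frac{1}{c + c} = 2 + \frac{1}{2 c}$)
$X{\left(W,K \right)} = \left(693 + W\right) \left(K + W\right)$
$x = - \frac{1319}{91}$ ($x = \left(-2 + \frac{1}{4} \left(-58\right)\right) + \left(2 + \frac{1}{2 \cdot 91}\right) = \left(-2 - \frac{29}{2}\right) + \left(2 + \frac{1}{2} \cdot \frac{1}{91}\right) = - \frac{33}{2} + \left(2 + \frac{1}{182}\right) = - \frac{33}{2} + \frac{365}{182} = - \frac{1319}{91} \approx -14.495$)
$\sqrt{X{\left(-470,686 \right)} + x} = \sqrt{\left(\left(-470\right)^{2} + 693 \cdot 686 + 693 \left(-470\right) + 686 \left(-470\right)\right) - \frac{1319}{91}} = \sqrt{\left(220900 + 475398 - 325710 - 322420\right) - \frac{1319}{91}} = \sqrt{48168 - \frac{1319}{91}} = \sqrt{\frac{4381969}{91}} = \frac{\sqrt{398759179}}{91}$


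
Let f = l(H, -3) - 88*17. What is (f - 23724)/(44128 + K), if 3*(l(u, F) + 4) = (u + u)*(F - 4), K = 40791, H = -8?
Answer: -75560/254757 ≈ -0.29660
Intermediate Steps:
l(u, F) = -4 + 2*u*(-4 + F)/3 (l(u, F) = -4 + ((u + u)*(F - 4))/3 = -4 + ((2*u)*(-4 + F))/3 = -4 + (2*u*(-4 + F))/3 = -4 + 2*u*(-4 + F)/3)
f = -4388/3 (f = (-4 - 8/3*(-8) + (⅔)*(-3)*(-8)) - 88*17 = (-4 + 64/3 + 16) - 1496 = 100/3 - 1496 = -4388/3 ≈ -1462.7)
(f - 23724)/(44128 + K) = (-4388/3 - 23724)/(44128 + 40791) = -75560/3/84919 = -75560/3*1/84919 = -75560/254757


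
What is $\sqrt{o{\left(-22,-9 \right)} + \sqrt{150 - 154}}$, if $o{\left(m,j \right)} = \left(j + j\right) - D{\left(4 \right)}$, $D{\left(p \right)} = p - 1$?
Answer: $\sqrt{-21 + 2 i} \approx 0.21797 + 4.5878 i$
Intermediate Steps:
$D{\left(p \right)} = -1 + p$
$o{\left(m,j \right)} = -3 + 2 j$ ($o{\left(m,j \right)} = \left(j + j\right) - \left(-1 + 4\right) = 2 j - 3 = -3 + 2 j$)
$\sqrt{o{\left(-22,-9 \right)} + \sqrt{150 - 154}} = \sqrt{\left(-3 + 2 \left(-9\right)\right) + \sqrt{150 - 154}} = \sqrt{\left(-3 - 18\right) + \sqrt{-4}} = \sqrt{-21 + 2 i}$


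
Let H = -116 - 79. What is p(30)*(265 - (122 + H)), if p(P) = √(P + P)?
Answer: 676*√15 ≈ 2618.1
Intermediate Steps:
p(P) = √2*√P (p(P) = √(2*P) = √2*√P)
H = -195
p(30)*(265 - (122 + H)) = (√2*√30)*(265 - (122 - 195)) = (2*√15)*(265 - 1*(-73)) = (2*√15)*(265 + 73) = (2*√15)*338 = 676*√15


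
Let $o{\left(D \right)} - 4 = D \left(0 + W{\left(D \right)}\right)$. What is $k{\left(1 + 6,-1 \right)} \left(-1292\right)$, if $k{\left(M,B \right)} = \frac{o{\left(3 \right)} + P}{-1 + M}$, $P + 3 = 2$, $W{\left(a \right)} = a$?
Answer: $-2584$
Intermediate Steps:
$o{\left(D \right)} = 4 + D^{2}$ ($o{\left(D \right)} = 4 + D \left(0 + D\right) = 4 + D D = 4 + D^{2}$)
$P = -1$ ($P = -3 + 2 = -1$)
$k{\left(M,B \right)} = \frac{12}{-1 + M}$ ($k{\left(M,B \right)} = \frac{\left(4 + 3^{2}\right) - 1}{-1 + M} = \frac{\left(4 + 9\right) - 1}{-1 + M} = \frac{13 - 1}{-1 + M} = \frac{12}{-1 + M}$)
$k{\left(1 + 6,-1 \right)} \left(-1292\right) = \frac{12}{-1 + \left(1 + 6\right)} \left(-1292\right) = \frac{12}{-1 + 7} \left(-1292\right) = \frac{12}{6} \left(-1292\right) = 12 \cdot \frac{1}{6} \left(-1292\right) = 2 \left(-1292\right) = -2584$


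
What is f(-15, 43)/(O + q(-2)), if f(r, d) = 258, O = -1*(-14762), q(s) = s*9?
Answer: 129/7372 ≈ 0.017499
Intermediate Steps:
q(s) = 9*s
O = 14762
f(-15, 43)/(O + q(-2)) = 258/(14762 + 9*(-2)) = 258/(14762 - 18) = 258/14744 = 258*(1/14744) = 129/7372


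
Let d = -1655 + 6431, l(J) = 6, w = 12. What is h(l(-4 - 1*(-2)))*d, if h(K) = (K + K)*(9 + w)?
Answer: 1203552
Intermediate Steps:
h(K) = 42*K (h(K) = (K + K)*(9 + 12) = (2*K)*21 = 42*K)
d = 4776
h(l(-4 - 1*(-2)))*d = (42*6)*4776 = 252*4776 = 1203552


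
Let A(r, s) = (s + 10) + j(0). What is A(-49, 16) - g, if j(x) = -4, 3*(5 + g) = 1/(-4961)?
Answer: 401842/14883 ≈ 27.000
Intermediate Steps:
g = -74416/14883 (g = -5 + (1/3)/(-4961) = -5 + (1/3)*(-1/4961) = -5 - 1/14883 = -74416/14883 ≈ -5.0001)
A(r, s) = 6 + s (A(r, s) = (s + 10) - 4 = (10 + s) - 4 = 6 + s)
A(-49, 16) - g = (6 + 16) - 1*(-74416/14883) = 22 + 74416/14883 = 401842/14883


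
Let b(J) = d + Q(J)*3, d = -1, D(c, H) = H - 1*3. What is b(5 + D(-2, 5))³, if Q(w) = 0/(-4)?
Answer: -1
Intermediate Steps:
D(c, H) = -3 + H (D(c, H) = H - 3 = -3 + H)
Q(w) = 0 (Q(w) = 0*(-¼) = 0)
b(J) = -1 (b(J) = -1 + 0*3 = -1 + 0 = -1)
b(5 + D(-2, 5))³ = (-1)³ = -1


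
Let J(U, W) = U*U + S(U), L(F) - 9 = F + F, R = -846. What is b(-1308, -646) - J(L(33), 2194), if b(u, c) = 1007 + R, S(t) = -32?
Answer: -5432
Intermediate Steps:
L(F) = 9 + 2*F (L(F) = 9 + (F + F) = 9 + 2*F)
J(U, W) = -32 + U² (J(U, W) = U*U - 32 = U² - 32 = -32 + U²)
b(u, c) = 161 (b(u, c) = 1007 - 846 = 161)
b(-1308, -646) - J(L(33), 2194) = 161 - (-32 + (9 + 2*33)²) = 161 - (-32 + (9 + 66)²) = 161 - (-32 + 75²) = 161 - (-32 + 5625) = 161 - 1*5593 = 161 - 5593 = -5432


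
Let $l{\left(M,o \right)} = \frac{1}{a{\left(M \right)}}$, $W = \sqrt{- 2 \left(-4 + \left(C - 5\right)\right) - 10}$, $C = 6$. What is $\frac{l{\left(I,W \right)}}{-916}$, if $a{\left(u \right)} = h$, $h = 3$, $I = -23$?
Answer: $- \frac{1}{2748} \approx -0.0003639$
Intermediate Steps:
$a{\left(u \right)} = 3$
$W = 2 i$ ($W = \sqrt{- 2 \left(-4 + \left(6 - 5\right)\right) - 10} = \sqrt{- 2 \left(-4 + 1\right) - 10} = \sqrt{\left(-2\right) \left(-3\right) - 10} = \sqrt{6 - 10} = \sqrt{-4} = 2 i \approx 2.0 i$)
$l{\left(M,o \right)} = \frac{1}{3}$
$\frac{l{\left(I,W \right)}}{-916} = \frac{1}{3 \left(-916\right)} = \frac{1}{3} \left(- \frac{1}{916}\right) = - \frac{1}{2748}$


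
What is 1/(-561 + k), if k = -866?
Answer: -1/1427 ≈ -0.00070077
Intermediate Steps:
1/(-561 + k) = 1/(-561 - 866) = 1/(-1427) = -1/1427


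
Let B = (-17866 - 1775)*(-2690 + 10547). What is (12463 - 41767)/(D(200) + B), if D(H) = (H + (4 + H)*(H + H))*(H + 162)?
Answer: 2664/11337067 ≈ 0.00023498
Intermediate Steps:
B = -154319337 (B = -19641*7857 = -154319337)
D(H) = (162 + H)*(H + 2*H*(4 + H)) (D(H) = (H + (4 + H)*(2*H))*(162 + H) = (H + 2*H*(4 + H))*(162 + H) = (162 + H)*(H + 2*H*(4 + H)))
(12463 - 41767)/(D(200) + B) = (12463 - 41767)/(200*(1458 + 2*200**2 + 333*200) - 154319337) = -29304/(200*(1458 + 2*40000 + 66600) - 154319337) = -29304/(200*(1458 + 80000 + 66600) - 154319337) = -29304/(200*148058 - 154319337) = -29304/(29611600 - 154319337) = -29304/(-124707737) = -29304*(-1/124707737) = 2664/11337067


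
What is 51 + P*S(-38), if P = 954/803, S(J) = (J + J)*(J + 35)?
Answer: 258465/803 ≈ 321.87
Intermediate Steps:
S(J) = 2*J*(35 + J) (S(J) = (2*J)*(35 + J) = 2*J*(35 + J))
P = 954/803 (P = 954*(1/803) = 954/803 ≈ 1.1880)
51 + P*S(-38) = 51 + 954*(2*(-38)*(35 - 38))/803 = 51 + 954*(2*(-38)*(-3))/803 = 51 + (954/803)*228 = 51 + 217512/803 = 258465/803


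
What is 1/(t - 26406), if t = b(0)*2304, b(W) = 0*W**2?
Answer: -1/26406 ≈ -3.7870e-5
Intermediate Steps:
b(W) = 0
t = 0 (t = 0*2304 = 0)
1/(t - 26406) = 1/(0 - 26406) = 1/(-26406) = -1/26406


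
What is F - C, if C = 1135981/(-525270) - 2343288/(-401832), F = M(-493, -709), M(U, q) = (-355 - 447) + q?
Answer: -4440300007939/2931531870 ≈ -1514.7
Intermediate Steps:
M(U, q) = -802 + q
F = -1511 (F = -802 - 709 = -1511)
C = 10755352369/2931531870 (C = 1135981*(-1/525270) - 2343288*(-1/401832) = -1135981/525270 + 97637/16743 = 10755352369/2931531870 ≈ 3.6688)
F - C = -1511 - 1*10755352369/2931531870 = -1511 - 10755352369/2931531870 = -4440300007939/2931531870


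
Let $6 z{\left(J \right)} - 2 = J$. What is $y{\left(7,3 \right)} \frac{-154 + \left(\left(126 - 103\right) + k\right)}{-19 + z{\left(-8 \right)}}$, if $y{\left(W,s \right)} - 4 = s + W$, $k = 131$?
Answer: $0$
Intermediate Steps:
$z{\left(J \right)} = \frac{1}{3} + \frac{J}{6}$
$y{\left(W,s \right)} = 4 + W + s$ ($y{\left(W,s \right)} = 4 + \left(s + W\right) = 4 + \left(W + s\right) = 4 + W + s$)
$y{\left(7,3 \right)} \frac{-154 + \left(\left(126 - 103\right) + k\right)}{-19 + z{\left(-8 \right)}} = \left(4 + 7 + 3\right) \frac{-154 + \left(\left(126 - 103\right) + 131\right)}{-19 + \left(\frac{1}{3} + \frac{1}{6} \left(-8\right)\right)} = 14 \frac{-154 + \left(23 + 131\right)}{-19 + \left(\frac{1}{3} - \frac{4}{3}\right)} = 14 \frac{-154 + 154}{-19 - 1} = 14 \frac{0}{-20} = 14 \cdot 0 \left(- \frac{1}{20}\right) = 14 \cdot 0 = 0$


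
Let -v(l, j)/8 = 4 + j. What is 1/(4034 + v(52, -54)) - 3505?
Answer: -15541169/4434 ≈ -3505.0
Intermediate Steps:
v(l, j) = -32 - 8*j (v(l, j) = -8*(4 + j) = -32 - 8*j)
1/(4034 + v(52, -54)) - 3505 = 1/(4034 + (-32 - 8*(-54))) - 3505 = 1/(4034 + (-32 + 432)) - 3505 = 1/(4034 + 400) - 3505 = 1/4434 - 3505 = -15541169/4434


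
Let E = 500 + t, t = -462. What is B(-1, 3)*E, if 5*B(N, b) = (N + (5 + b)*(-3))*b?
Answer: -570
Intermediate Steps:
B(N, b) = b*(-15 + N - 3*b)/5 (B(N, b) = ((N + (5 + b)*(-3))*b)/5 = ((N + (-15 - 3*b))*b)/5 = ((-15 + N - 3*b)*b)/5 = (b*(-15 + N - 3*b))/5 = b*(-15 + N - 3*b)/5)
E = 38 (E = 500 - 462 = 38)
B(-1, 3)*E = ((1/5)*3*(-15 - 1 - 3*3))*38 = ((1/5)*3*(-15 - 1 - 9))*38 = ((1/5)*3*(-25))*38 = -15*38 = -570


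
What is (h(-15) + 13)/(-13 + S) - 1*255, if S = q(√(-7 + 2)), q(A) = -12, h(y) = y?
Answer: -6373/25 ≈ -254.92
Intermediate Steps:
S = -12
(h(-15) + 13)/(-13 + S) - 1*255 = (-15 + 13)/(-13 - 12) - 1*255 = -2/(-25) - 255 = -2*(-1/25) - 255 = 2/25 - 255 = -6373/25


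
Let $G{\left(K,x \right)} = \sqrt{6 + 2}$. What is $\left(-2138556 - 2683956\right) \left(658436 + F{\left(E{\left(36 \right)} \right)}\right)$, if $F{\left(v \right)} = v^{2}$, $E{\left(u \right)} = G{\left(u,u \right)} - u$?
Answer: $-3181604066880 + 694441728 \sqrt{2} \approx -3.1806 \cdot 10^{12}$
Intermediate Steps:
$G{\left(K,x \right)} = 2 \sqrt{2}$ ($G{\left(K,x \right)} = \sqrt{8} = 2 \sqrt{2}$)
$E{\left(u \right)} = - u + 2 \sqrt{2}$ ($E{\left(u \right)} = 2 \sqrt{2} - u = - u + 2 \sqrt{2}$)
$\left(-2138556 - 2683956\right) \left(658436 + F{\left(E{\left(36 \right)} \right)}\right) = \left(-2138556 - 2683956\right) \left(658436 + \left(\left(-1\right) 36 + 2 \sqrt{2}\right)^{2}\right) = - 4822512 \left(658436 + \left(-36 + 2 \sqrt{2}\right)^{2}\right) = -3175315511232 - 4822512 \left(-36 + 2 \sqrt{2}\right)^{2}$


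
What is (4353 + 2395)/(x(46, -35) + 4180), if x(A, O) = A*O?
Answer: 3374/1285 ≈ 2.6257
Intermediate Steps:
(4353 + 2395)/(x(46, -35) + 4180) = (4353 + 2395)/(46*(-35) + 4180) = 6748/(-1610 + 4180) = 6748/2570 = 6748*(1/2570) = 3374/1285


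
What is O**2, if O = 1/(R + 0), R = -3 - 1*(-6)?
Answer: 1/9 ≈ 0.11111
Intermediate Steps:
R = 3 (R = -3 + 6 = 3)
O = 1/3 (O = 1/(3 + 0) = 1/3 ≈ 0.33333)
O**2 = (1/3)**2 = 1/9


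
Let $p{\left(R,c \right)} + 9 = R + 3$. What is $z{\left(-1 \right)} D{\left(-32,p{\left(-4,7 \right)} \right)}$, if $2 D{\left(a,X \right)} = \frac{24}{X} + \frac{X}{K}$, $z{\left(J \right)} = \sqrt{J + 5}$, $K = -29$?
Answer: $- \frac{298}{145} \approx -2.0552$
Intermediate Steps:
$z{\left(J \right)} = \sqrt{5 + J}$
$p{\left(R,c \right)} = -6 + R$ ($p{\left(R,c \right)} = -9 + \left(R + 3\right) = -9 + \left(3 + R\right) = -6 + R$)
$D{\left(a,X \right)} = \frac{12}{X} - \frac{X}{58}$ ($D{\left(a,X \right)} = \frac{\frac{24}{X} + \frac{X}{-29}}{2} = \frac{\frac{24}{X} + X \left(- \frac{1}{29}\right)}{2} = \frac{\frac{24}{X} - \frac{X}{29}}{2} = \frac{12}{X} - \frac{X}{58}$)
$z{\left(-1 \right)} D{\left(-32,p{\left(-4,7 \right)} \right)} = \sqrt{5 - 1} \left(\frac{12}{-6 - 4} - \frac{-6 - 4}{58}\right) = \sqrt{4} \left(\frac{12}{-10} - - \frac{5}{29}\right) = 2 \left(12 \left(- \frac{1}{10}\right) + \frac{5}{29}\right) = 2 \left(- \frac{6}{5} + \frac{5}{29}\right) = 2 \left(- \frac{149}{145}\right) = - \frac{298}{145}$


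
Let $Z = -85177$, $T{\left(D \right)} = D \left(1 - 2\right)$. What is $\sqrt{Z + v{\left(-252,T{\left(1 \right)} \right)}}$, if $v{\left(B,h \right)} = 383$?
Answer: $i \sqrt{84794} \approx 291.19 i$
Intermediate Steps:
$T{\left(D \right)} = - D$ ($T{\left(D \right)} = D \left(-1\right) = - D$)
$\sqrt{Z + v{\left(-252,T{\left(1 \right)} \right)}} = \sqrt{-85177 + 383} = \sqrt{-84794} = i \sqrt{84794}$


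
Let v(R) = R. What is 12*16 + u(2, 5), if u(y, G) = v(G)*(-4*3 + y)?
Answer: 142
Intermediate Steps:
u(y, G) = G*(-12 + y) (u(y, G) = G*(-4*3 + y) = G*(-12 + y))
12*16 + u(2, 5) = 12*16 + 5*(-12 + 2) = 192 + 5*(-10) = 192 - 50 = 142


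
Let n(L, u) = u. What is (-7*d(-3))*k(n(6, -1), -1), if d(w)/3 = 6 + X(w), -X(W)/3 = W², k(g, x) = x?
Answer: -441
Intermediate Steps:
X(W) = -3*W²
d(w) = 18 - 9*w² (d(w) = 3*(6 - 3*w²) = 18 - 9*w²)
(-7*d(-3))*k(n(6, -1), -1) = -7*(18 - 9*(-3)²)*(-1) = -7*(18 - 9*9)*(-1) = -7*(18 - 81)*(-1) = -7*(-63)*(-1) = 441*(-1) = -441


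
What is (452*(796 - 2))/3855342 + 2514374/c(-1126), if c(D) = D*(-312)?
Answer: 818321112247/112868992392 ≈ 7.2502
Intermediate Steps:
c(D) = -312*D
(452*(796 - 2))/3855342 + 2514374/c(-1126) = (452*(796 - 2))/3855342 + 2514374/((-312*(-1126))) = (452*794)*(1/3855342) + 2514374/351312 = 358888*(1/3855342) + 2514374*(1/351312) = 179444/1927671 + 1257187/175656 = 818321112247/112868992392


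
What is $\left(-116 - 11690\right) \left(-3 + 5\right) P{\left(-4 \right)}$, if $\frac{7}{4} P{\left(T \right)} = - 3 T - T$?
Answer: $- \frac{1511168}{7} \approx -2.1588 \cdot 10^{5}$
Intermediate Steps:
$P{\left(T \right)} = - \frac{16 T}{7}$ ($P{\left(T \right)} = \frac{4 \left(- 3 T - T\right)}{7} = \frac{4 \left(- 4 T\right)}{7} = - \frac{16 T}{7}$)
$\left(-116 - 11690\right) \left(-3 + 5\right) P{\left(-4 \right)} = \left(-116 - 11690\right) \left(-3 + 5\right) \left(\left(- \frac{16}{7}\right) \left(-4\right)\right) = \left(-116 - 11690\right) 2 \cdot \frac{64}{7} = \left(-11806\right) \frac{128}{7} = - \frac{1511168}{7}$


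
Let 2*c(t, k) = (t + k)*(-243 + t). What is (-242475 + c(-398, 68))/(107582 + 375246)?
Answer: -68355/241414 ≈ -0.28314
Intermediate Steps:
c(t, k) = (-243 + t)*(k + t)/2 (c(t, k) = ((t + k)*(-243 + t))/2 = ((k + t)*(-243 + t))/2 = ((-243 + t)*(k + t))/2 = (-243 + t)*(k + t)/2)
(-242475 + c(-398, 68))/(107582 + 375246) = (-242475 + ((1/2)*(-398)**2 - 243/2*68 - 243/2*(-398) + (1/2)*68*(-398)))/(107582 + 375246) = (-242475 + ((1/2)*158404 - 8262 + 48357 - 13532))/482828 = (-242475 + (79202 - 8262 + 48357 - 13532))*(1/482828) = (-242475 + 105765)*(1/482828) = -136710*1/482828 = -68355/241414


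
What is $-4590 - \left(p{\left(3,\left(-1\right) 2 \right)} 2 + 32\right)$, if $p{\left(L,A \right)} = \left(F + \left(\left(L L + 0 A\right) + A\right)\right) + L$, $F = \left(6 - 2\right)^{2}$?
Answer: $-4674$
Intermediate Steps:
$F = 16$ ($F = 4^{2} = 16$)
$p{\left(L,A \right)} = 16 + A + L + L^{2}$ ($p{\left(L,A \right)} = \left(16 + \left(\left(L L + 0 A\right) + A\right)\right) + L = \left(16 + \left(\left(L^{2} + 0\right) + A\right)\right) + L = \left(16 + \left(L^{2} + A\right)\right) + L = \left(16 + \left(A + L^{2}\right)\right) + L = \left(16 + A + L^{2}\right) + L = 16 + A + L + L^{2}$)
$-4590 - \left(p{\left(3,\left(-1\right) 2 \right)} 2 + 32\right) = -4590 - \left(\left(16 - 2 + 3 + 3^{2}\right) 2 + 32\right) = -4590 - \left(\left(16 - 2 + 3 + 9\right) 2 + 32\right) = -4590 - \left(26 \cdot 2 + 32\right) = -4590 - \left(52 + 32\right) = -4590 - 84 = -4674$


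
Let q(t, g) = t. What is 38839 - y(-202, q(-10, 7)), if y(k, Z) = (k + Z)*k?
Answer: -3985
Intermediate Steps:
y(k, Z) = k*(Z + k) (y(k, Z) = (Z + k)*k = k*(Z + k))
38839 - y(-202, q(-10, 7)) = 38839 - (-202)*(-10 - 202) = 38839 - (-202)*(-212) = 38839 - 1*42824 = 38839 - 42824 = -3985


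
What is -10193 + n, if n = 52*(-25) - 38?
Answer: -11531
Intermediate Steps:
n = -1338 (n = -1300 - 38 = -1338)
-10193 + n = -10193 - 1338 = -11531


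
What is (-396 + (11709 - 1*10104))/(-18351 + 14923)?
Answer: -1209/3428 ≈ -0.35268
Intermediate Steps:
(-396 + (11709 - 1*10104))/(-18351 + 14923) = (-396 + (11709 - 10104))/(-3428) = (-396 + 1605)*(-1/3428) = 1209*(-1/3428) = -1209/3428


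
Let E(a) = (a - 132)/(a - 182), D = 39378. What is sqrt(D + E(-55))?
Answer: sqrt(2211867201)/237 ≈ 198.44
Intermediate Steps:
E(a) = (-132 + a)/(-182 + a)
sqrt(D + E(-55)) = sqrt(39378 + (-132 - 55)/(-182 - 55)) = sqrt(39378 - 187/(-237)) = sqrt(39378 - 1/237*(-187)) = sqrt(39378 + 187/237) = sqrt(9332773/237) = sqrt(2211867201)/237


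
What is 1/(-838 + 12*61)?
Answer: -1/106 ≈ -0.0094340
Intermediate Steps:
1/(-838 + 12*61) = 1/(-838 + 732) = 1/(-106) = -1/106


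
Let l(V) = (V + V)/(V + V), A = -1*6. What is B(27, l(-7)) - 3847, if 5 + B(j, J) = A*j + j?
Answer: -3987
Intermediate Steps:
A = -6
l(V) = 1 (l(V) = (2*V)/((2*V)) = (2*V)*(1/(2*V)) = 1)
B(j, J) = -5 - 5*j (B(j, J) = -5 + (-6*j + j) = -5 - 5*j)
B(27, l(-7)) - 3847 = (-5 - 5*27) - 3847 = (-5 - 135) - 3847 = -140 - 3847 = -3987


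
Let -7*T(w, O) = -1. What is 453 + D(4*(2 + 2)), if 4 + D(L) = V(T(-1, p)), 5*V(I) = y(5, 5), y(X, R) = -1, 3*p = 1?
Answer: 2244/5 ≈ 448.80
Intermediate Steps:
p = 1/3 (p = (1/3)*1 = 1/3 ≈ 0.33333)
T(w, O) = 1/7 (T(w, O) = -1/7*(-1) = 1/7)
V(I) = -1/5 (V(I) = (1/5)*(-1) = -1/5)
D(L) = -21/5 (D(L) = -4 - 1/5 = -21/5)
453 + D(4*(2 + 2)) = 453 - 21/5 = 2244/5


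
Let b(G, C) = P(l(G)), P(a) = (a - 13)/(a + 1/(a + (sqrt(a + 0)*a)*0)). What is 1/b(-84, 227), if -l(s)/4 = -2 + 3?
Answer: 1/4 ≈ 0.25000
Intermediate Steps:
l(s) = -4 (l(s) = -4*(-2 + 3) = -4*1 = -4)
P(a) = (-13 + a)/(a + 1/a) (P(a) = (-13 + a)/(a + 1/(a + (sqrt(a)*a)*0)) = (-13 + a)/(a + 1/(a + a**(3/2)*0)) = (-13 + a)/(a + 1/(a + 0)) = (-13 + a)/(a + 1/a))
b(G, C) = 4 (b(G, C) = -4*(-13 - 4)/(1 + (-4)**2) = -4*(-17)/(1 + 16) = -4*(-17)/17 = -4*1/17*(-17) = 4)
1/b(-84, 227) = 1/4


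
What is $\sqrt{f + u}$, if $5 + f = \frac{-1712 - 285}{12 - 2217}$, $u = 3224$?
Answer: $\frac{2 \sqrt{8874865}}{105} \approx 56.744$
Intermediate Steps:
$f = - \frac{9028}{2205}$ ($f = -5 + \frac{-1712 - 285}{12 - 2217} = -5 - \frac{1997}{-2205} = -5 - - \frac{1997}{2205} = -5 + \frac{1997}{2205} = - \frac{9028}{2205} \approx -4.0943$)
$\sqrt{f + u} = \sqrt{- \frac{9028}{2205} + 3224} = \sqrt{\frac{7099892}{2205}} = \frac{2 \sqrt{8874865}}{105}$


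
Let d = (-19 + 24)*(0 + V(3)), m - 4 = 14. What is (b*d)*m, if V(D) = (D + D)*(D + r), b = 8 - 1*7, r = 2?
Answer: 2700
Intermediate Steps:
m = 18 (m = 4 + 14 = 18)
b = 1 (b = 8 - 7 = 1)
V(D) = 2*D*(2 + D) (V(D) = (D + D)*(D + 2) = (2*D)*(2 + D) = 2*D*(2 + D))
d = 150 (d = (-19 + 24)*(0 + 2*3*(2 + 3)) = 5*(0 + 2*3*5) = 5*(0 + 30) = 5*30 = 150)
(b*d)*m = (1*150)*18 = 150*18 = 2700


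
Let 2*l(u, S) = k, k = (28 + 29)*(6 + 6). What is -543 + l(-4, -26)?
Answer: -201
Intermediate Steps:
k = 684 (k = 57*12 = 684)
l(u, S) = 342 (l(u, S) = (½)*684 = 342)
-543 + l(-4, -26) = -543 + 342 = -201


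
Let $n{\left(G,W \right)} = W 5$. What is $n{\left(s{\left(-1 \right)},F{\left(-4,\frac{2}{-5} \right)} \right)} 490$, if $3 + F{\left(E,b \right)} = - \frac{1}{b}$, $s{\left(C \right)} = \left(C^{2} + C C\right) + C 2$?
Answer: $-1225$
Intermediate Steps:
$s{\left(C \right)} = 2 C + 2 C^{2}$ ($s{\left(C \right)} = \left(C^{2} + C^{2}\right) + 2 C = 2 C^{2} + 2 C = 2 C + 2 C^{2}$)
$F{\left(E,b \right)} = -3 - \frac{1}{b}$
$n{\left(G,W \right)} = 5 W$
$n{\left(s{\left(-1 \right)},F{\left(-4,\frac{2}{-5} \right)} \right)} 490 = 5 \left(-3 - \frac{1}{2 \frac{1}{-5}}\right) 490 = 5 \left(-3 - \frac{1}{2 \left(- \frac{1}{5}\right)}\right) 490 = 5 \left(-3 - \frac{1}{- \frac{2}{5}}\right) 490 = 5 \left(-3 - - \frac{5}{2}\right) 490 = 5 \left(-3 + \frac{5}{2}\right) 490 = 5 \left(- \frac{1}{2}\right) 490 = \left(- \frac{5}{2}\right) 490 = -1225$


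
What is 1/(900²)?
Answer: 1/810000 ≈ 1.2346e-6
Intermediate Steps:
1/(900²) = 1/810000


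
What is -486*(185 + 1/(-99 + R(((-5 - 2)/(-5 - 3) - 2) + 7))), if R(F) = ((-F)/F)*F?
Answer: -75430602/839 ≈ -89905.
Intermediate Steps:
R(F) = -F
-486*(185 + 1/(-99 + R(((-5 - 2)/(-5 - 3) - 2) + 7))) = -486*(185 + 1/(-99 - (((-5 - 2)/(-5 - 3) - 2) + 7))) = -486*(185 + 1/(-99 - ((-7/(-8) - 2) + 7))) = -486*(185 + 1/(-99 - ((-7*(-1/8) - 2) + 7))) = -486*(185 + 1/(-99 - ((7/8 - 2) + 7))) = -486*(185 + 1/(-99 - (-9/8 + 7))) = -486*(185 + 1/(-99 - 1*47/8)) = -486*(185 + 1/(-99 - 47/8)) = -486*(185 + 1/(-839/8)) = -486*(185 - 8/839) = -486*155207/839 = -75430602/839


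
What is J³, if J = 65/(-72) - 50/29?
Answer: -165017459125/9103145472 ≈ -18.128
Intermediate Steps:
J = -5485/2088 (J = 65*(-1/72) - 50*1/29 = -65/72 - 50/29 = -5485/2088 ≈ -2.6269)
J³ = (-5485/2088)³ = -165017459125/9103145472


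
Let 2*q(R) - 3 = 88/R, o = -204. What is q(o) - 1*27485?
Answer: -2803339/102 ≈ -27484.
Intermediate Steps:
q(R) = 3/2 + 44/R (q(R) = 3/2 + (88/R)/2 = 3/2 + 44/R)
q(o) - 1*27485 = (3/2 + 44/(-204)) - 1*27485 = (3/2 + 44*(-1/204)) - 27485 = (3/2 - 11/51) - 27485 = 131/102 - 27485 = -2803339/102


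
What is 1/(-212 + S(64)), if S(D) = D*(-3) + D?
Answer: -1/340 ≈ -0.0029412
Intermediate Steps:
S(D) = -2*D (S(D) = -3*D + D = -2*D)
1/(-212 + S(64)) = 1/(-212 - 2*64) = 1/(-212 - 128) = 1/(-340) = -1/340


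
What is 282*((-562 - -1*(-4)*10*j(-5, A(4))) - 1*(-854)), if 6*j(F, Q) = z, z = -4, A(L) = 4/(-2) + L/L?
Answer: 89864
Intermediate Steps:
A(L) = -1 (A(L) = 4*(-½) + 1 = -2 + 1 = -1)
j(F, Q) = -⅔ (j(F, Q) = (⅙)*(-4) = -⅔)
282*((-562 - -1*(-4)*10*j(-5, A(4))) - 1*(-854)) = 282*((-562 - -1*(-4)*10*(-2)/3) - 1*(-854)) = 282*((-562 - 4*10*(-2)/3) + 854) = 282*((-562 - 40*(-2)/3) + 854) = 282*((-562 - 1*(-80/3)) + 854) = 282*((-562 + 80/3) + 854) = 282*(-1606/3 + 854) = 282*(956/3) = 89864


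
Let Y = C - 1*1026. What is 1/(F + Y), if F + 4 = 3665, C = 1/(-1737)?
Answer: 1737/4576994 ≈ 0.00037951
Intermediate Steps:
C = -1/1737 ≈ -0.00057571
F = 3661 (F = -4 + 3665 = 3661)
Y = -1782163/1737 (Y = -1/1737 - 1*1026 = -1/1737 - 1026 = -1782163/1737 ≈ -1026.0)
1/(F + Y) = 1/(3661 - 1782163/1737) = 1/(4576994/1737) = 1737/4576994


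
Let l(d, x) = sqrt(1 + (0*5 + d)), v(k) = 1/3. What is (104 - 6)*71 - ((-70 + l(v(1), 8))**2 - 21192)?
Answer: 69746/3 + 280*sqrt(3)/3 ≈ 23410.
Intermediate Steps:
v(k) = 1/3
l(d, x) = sqrt(1 + d) (l(d, x) = sqrt(1 + (0 + d)) = sqrt(1 + d))
(104 - 6)*71 - ((-70 + l(v(1), 8))**2 - 21192) = (104 - 6)*71 - ((-70 + sqrt(1 + 1/3))**2 - 21192) = 98*71 - ((-70 + sqrt(4/3))**2 - 21192) = 6958 - ((-70 + 2*sqrt(3)/3)**2 - 21192) = 6958 - (-21192 + (-70 + 2*sqrt(3)/3)**2) = 6958 + (21192 - (-70 + 2*sqrt(3)/3)**2) = 28150 - (-70 + 2*sqrt(3)/3)**2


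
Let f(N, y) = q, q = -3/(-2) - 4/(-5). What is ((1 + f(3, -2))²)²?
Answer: 1185921/10000 ≈ 118.59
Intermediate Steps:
q = 23/10 (q = -3*(-½) - 4*(-⅕) = 3/2 + ⅘ = 23/10 ≈ 2.3000)
f(N, y) = 23/10
((1 + f(3, -2))²)² = ((1 + 23/10)²)² = ((33/10)²)² = (1089/100)² = 1185921/10000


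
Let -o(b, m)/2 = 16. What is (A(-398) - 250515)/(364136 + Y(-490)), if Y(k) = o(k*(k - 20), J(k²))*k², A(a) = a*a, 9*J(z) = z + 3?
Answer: 92111/7319064 ≈ 0.012585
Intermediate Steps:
J(z) = ⅓ + z/9 (J(z) = (z + 3)/9 = (3 + z)/9 = ⅓ + z/9)
o(b, m) = -32 (o(b, m) = -2*16 = -32)
A(a) = a²
Y(k) = -32*k²
(A(-398) - 250515)/(364136 + Y(-490)) = ((-398)² - 250515)/(364136 - 32*(-490)²) = (158404 - 250515)/(364136 - 32*240100) = -92111/(364136 - 7683200) = -92111/(-7319064) = -92111*(-1/7319064) = 92111/7319064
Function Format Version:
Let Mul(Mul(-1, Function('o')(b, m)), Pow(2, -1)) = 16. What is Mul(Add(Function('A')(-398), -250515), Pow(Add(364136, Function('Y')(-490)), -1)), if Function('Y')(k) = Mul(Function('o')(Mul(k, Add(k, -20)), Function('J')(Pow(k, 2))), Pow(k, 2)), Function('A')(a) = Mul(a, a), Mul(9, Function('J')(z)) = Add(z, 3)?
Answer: Rational(92111, 7319064) ≈ 0.012585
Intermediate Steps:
Function('J')(z) = Add(Rational(1, 3), Mul(Rational(1, 9), z)) (Function('J')(z) = Mul(Rational(1, 9), Add(z, 3)) = Mul(Rational(1, 9), Add(3, z)) = Add(Rational(1, 3), Mul(Rational(1, 9), z)))
Function('o')(b, m) = -32 (Function('o')(b, m) = Mul(-2, 16) = -32)
Function('A')(a) = Pow(a, 2)
Function('Y')(k) = Mul(-32, Pow(k, 2))
Mul(Add(Function('A')(-398), -250515), Pow(Add(364136, Function('Y')(-490)), -1)) = Mul(Add(Pow(-398, 2), -250515), Pow(Add(364136, Mul(-32, Pow(-490, 2))), -1)) = Mul(Add(158404, -250515), Pow(Add(364136, Mul(-32, 240100)), -1)) = Mul(-92111, Pow(Add(364136, -7683200), -1)) = Mul(-92111, Pow(-7319064, -1)) = Mul(-92111, Rational(-1, 7319064)) = Rational(92111, 7319064)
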